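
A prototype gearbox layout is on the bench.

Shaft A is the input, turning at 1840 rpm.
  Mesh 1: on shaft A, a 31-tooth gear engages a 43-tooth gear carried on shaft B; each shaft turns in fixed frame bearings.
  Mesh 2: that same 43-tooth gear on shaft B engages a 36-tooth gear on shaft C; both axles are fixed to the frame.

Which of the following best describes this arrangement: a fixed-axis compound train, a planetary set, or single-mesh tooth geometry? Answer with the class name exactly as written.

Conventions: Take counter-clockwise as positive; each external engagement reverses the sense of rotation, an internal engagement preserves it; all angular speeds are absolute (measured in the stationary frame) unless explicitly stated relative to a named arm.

fixed-axis compound train

recognized (3 fixed axles, 2 meshes): fixed-axis compound train
classification: fixed-axis compound train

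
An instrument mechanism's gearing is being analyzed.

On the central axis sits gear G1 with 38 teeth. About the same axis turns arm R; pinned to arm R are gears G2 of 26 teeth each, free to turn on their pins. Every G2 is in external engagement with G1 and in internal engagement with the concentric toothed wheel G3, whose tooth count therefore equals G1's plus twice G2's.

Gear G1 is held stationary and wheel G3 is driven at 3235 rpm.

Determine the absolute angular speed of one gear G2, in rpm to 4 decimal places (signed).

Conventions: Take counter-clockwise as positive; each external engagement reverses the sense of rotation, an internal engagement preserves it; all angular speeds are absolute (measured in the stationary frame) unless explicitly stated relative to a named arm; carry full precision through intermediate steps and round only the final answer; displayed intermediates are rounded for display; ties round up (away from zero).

planetary set (38T centre, 26T on arm, 90T internal) — Willis relation
normalise by the input: solve with ω_ring = 1, then scale by 3235 rpm
ring teeth: 38 + 2·26 = 90
38(ω_sun−ω_arm) = −90(ω_ring−ω_arm),  ω_sun = 0, ω_ring = 1
38(0−ω_arm) = −90(1−ω_arm)  ⇒  128·ω_arm = 90  ⇒  ω_arm = 45/64
sun–planet mesh: 38·(0−45/64) = −26·(ω_p−ω_arm)  ⇒  ω_p−ω_arm = 855/832
ω_p = 45/64 + 855/832 = 45/26
scale: ω_p = 45/26 × 3235 rpm = +5599.0385 rpm

+5599.0385 rpm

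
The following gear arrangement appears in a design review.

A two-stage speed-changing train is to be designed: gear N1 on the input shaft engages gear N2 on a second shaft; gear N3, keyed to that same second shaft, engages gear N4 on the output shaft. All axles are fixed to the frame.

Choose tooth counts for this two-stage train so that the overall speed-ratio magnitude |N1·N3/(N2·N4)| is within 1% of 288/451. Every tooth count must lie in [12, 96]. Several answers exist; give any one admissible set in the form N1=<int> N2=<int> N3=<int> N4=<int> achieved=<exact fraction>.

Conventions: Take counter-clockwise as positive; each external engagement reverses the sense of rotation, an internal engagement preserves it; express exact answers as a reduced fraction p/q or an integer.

N1=12 N2=22 N3=48 N4=41 achieved=288/451

topology: fixed-axis compound train — 2 stages, target 288/451
target = 288/451 in lowest terms: an exact hit needs N1·N3 = k·288 and N2·N4 = k·451 for one integer k, every count in [12, 96]; additionally prefer no 1:1 stage (N1 ≠ N2, N3 ≠ N4)
k = 1: no 1:1-free in-range split of k·288 and k·451 into factor pairs; take k = 2
k = 2: N1·N3 = 576 = 12·48, N2·N4 = 902 = 22·41
achieved = 12·48/(22·41) = 288/451; |achieved − target| = 0 ≤ 72/11275 ✓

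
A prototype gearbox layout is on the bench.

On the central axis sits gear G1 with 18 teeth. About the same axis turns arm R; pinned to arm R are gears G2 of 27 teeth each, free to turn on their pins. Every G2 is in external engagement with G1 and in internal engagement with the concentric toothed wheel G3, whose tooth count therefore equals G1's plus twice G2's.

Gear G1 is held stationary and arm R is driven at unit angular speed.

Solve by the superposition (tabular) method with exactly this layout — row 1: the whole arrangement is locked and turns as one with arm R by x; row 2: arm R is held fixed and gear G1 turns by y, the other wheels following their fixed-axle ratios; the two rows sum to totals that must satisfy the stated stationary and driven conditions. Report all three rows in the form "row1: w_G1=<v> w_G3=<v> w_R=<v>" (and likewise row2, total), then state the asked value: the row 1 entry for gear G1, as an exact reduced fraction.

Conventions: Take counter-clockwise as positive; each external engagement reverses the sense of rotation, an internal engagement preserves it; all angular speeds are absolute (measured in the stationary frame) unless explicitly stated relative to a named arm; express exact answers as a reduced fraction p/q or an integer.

class = planetary set [G3 = 18+2·27 = 72; Willis about the carrier]
row 1: whole set turns with the arm by x
superposition row 2 [arm held]: sun y, ring −(18/72)·y, arm 0
boundary: total ω_sun = x + y = 0 and total ω_arm = x = 1  ⇒  y = -1, x = 1
row 2 ring = −(18/72)·(-1) = 1/4
totals (row 1 + row 2): sun 1 + (-1) = 0, ring 1 + 1/4 = 5/4, arm 1 + 0 = 1
asked cell (row1, sun) = 1

row1: w_G1=1 w_G3=1 w_R=1
row2: w_G1=-1 w_G3=1/4 w_R=0
total: w_G1=0 w_G3=5/4 w_R=1
asked value: 1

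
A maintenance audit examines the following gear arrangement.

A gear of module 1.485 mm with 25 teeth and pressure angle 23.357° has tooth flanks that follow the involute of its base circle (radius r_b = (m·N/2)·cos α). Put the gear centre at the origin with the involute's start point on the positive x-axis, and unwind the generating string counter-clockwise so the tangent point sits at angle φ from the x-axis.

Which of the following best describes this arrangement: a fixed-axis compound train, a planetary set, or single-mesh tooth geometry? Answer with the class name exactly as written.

recognized (one wheel, involute flank): single-mesh tooth geometry, m = 1.485, N = 25
classification: single-mesh tooth geometry

single-mesh tooth geometry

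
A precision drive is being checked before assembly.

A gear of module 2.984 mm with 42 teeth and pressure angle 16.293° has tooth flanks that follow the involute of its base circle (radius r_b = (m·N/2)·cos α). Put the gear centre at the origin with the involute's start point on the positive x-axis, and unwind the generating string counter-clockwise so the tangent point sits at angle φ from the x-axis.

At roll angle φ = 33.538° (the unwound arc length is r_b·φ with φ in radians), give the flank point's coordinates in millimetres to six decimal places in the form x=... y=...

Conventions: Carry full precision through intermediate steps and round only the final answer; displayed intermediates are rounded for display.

x=69.585639 y=3.884947

class = single-mesh tooth geometry [base-circle involute, m = 2.984, 42T]
pitch radius r_p = m·N/2 = 2.984·42/2 = 62.664000
base radius r_b = r_p·cos α = 62.664000·cos 16.293° = 60.147387
roll angle φ = 33.538° = 0.58534852 rad
x = r_b·(cos φ + φ·sin φ) = 69.585639
y = r_b·(sin φ − φ·cos φ) = 3.884947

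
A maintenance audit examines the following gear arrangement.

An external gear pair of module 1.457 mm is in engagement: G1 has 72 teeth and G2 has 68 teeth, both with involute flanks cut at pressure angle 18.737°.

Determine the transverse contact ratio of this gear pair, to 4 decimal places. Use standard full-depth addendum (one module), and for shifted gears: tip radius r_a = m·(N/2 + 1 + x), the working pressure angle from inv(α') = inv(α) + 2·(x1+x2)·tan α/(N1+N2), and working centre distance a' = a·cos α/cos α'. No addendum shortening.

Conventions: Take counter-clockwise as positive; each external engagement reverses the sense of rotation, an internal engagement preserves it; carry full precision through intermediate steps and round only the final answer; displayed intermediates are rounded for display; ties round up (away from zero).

single-mesh involute tooth geometry (72T engaging 68T at module 1.457)
base radii: r_b1 = 49.672203, r_b2 = 46.912636
tip radii: r_a1 = 53.909000, r_a2 = 50.995000
no profile shift: α' = α, a' = a
action lengths: √(r_a1²−r_b1²) = 20.948807, √(r_a2²−r_b2²) = 19.992363
base pitch p_b = π·m·cos α = 4.334717
CR = (20.948807 + 19.992363 − 101.990000·sin 18.73700°)/4.334717 = 1.886968
contact ratio ≈ 1.8870

1.8870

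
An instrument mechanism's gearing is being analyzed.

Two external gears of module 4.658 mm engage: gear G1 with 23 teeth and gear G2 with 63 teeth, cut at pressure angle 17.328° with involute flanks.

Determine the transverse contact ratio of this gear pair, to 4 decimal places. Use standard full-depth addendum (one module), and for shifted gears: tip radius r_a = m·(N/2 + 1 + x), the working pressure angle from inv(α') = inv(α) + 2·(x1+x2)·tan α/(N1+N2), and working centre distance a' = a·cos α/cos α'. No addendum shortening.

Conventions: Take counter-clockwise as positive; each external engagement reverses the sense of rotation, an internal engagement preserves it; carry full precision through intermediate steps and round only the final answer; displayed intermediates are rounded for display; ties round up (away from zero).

1.8340

topology: single-mesh involute geometry — m = 4.658, 23T/63T pair
base radii: r_b1 = 51.135881, r_b2 = 140.067848
tip radii: r_a1 = 58.225000, r_a2 = 151.385000
no profile shift: α' = α, a' = a
action lengths: √(r_a1²−r_b1²) = 27.843712, √(r_a2²−r_b2²) = 57.431839
base pitch p_b = π·m·cos α = 13.969401
CR = (27.843712 + 57.431839 − 200.294000·sin 17.32800°)/13.969401 = 1.833987
contact ratio ≈ 1.8340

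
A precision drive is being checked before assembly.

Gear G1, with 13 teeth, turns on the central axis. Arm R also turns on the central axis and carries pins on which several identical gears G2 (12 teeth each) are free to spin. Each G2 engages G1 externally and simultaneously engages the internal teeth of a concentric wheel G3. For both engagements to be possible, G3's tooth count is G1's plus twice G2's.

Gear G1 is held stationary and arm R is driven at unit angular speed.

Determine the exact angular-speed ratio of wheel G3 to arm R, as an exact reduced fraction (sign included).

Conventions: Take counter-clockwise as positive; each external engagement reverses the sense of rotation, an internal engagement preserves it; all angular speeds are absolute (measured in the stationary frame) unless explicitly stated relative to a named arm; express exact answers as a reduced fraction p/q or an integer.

topology: planetary set — G1 13T / G2 12T / G3 37T, arm = carrier (Willis)
ring teeth: 13 + 2·12 = 37
13(ω_sun−ω_arm) = −37(ω_ring−ω_arm),  ω_sun = 0, ω_arm = 1
ω_ring = 1 − (13/37)(0−1) = 50/37
ω_out/ω_in = 50/37

50/37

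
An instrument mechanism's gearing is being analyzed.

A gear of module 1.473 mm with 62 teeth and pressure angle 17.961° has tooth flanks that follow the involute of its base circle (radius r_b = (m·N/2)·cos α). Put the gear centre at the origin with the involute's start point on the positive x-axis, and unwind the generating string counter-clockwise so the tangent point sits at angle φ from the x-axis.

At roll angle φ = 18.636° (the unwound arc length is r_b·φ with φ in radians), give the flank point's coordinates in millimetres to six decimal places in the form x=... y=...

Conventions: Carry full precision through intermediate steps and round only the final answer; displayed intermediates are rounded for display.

x=45.674992 y=0.492985

topology: single-mesh involute geometry — m = 1.473, N = 62
pitch radius r_p = m·N/2 = 1.473·62/2 = 45.663000
base radius r_b = r_p·cos α = 45.663000·cos 17.961° = 43.437688
roll angle φ = 18.636° = 0.32525956 rad
x = r_b·(cos φ + φ·sin φ) = 45.674992
y = r_b·(sin φ − φ·cos φ) = 0.492985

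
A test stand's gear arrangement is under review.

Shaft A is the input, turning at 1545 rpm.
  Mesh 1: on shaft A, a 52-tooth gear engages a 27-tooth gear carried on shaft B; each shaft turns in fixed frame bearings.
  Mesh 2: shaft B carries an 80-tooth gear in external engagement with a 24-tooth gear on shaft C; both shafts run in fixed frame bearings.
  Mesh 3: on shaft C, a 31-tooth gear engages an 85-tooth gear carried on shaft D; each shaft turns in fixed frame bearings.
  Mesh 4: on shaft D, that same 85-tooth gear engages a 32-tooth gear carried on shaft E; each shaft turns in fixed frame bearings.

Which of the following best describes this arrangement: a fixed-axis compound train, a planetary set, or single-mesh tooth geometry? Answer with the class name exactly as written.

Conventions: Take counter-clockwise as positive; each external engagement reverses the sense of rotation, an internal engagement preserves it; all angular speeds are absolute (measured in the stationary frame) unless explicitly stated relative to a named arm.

fixed-axis compound train

4-mesh fixed-axis compound train (all bearings frame-fixed)
classification: fixed-axis compound train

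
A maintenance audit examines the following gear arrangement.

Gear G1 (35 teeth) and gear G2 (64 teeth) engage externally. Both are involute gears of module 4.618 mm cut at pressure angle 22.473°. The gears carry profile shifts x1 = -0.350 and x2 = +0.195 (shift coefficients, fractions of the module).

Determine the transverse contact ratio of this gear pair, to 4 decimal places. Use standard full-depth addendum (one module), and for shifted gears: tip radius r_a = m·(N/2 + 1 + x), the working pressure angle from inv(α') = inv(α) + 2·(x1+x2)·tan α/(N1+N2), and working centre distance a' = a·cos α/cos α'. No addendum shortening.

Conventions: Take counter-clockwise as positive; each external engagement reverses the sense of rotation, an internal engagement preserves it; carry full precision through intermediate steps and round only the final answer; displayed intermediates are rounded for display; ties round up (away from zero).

recognized (one external pair, fixed centres): single-mesh tooth geometry, m = 4.618, N1 = 35, N2 = 64
base radii: r_b1 = 74.677890, r_b2 = 136.553856
tip radii: r_a1 = 83.816700, r_a2 = 153.294510
inv(α') = inv(22.473°) + 2·(-0.350+0.195)·tan α/(35+64) = 0.02013843  ⇒  α' = 22.02966°
a' = a·cos α / cos α' = 228.5910·cos 22.473°/cos 22.02966° = 227.868474
action lengths: √(r_a1²−r_b1²) = 38.058533, √(r_a2²−r_b2²) = 69.658102
base pitch p_b = π·m·cos α = 13.406143
CR = (38.058533 + 69.658102 − 227.868474·sin 22.02966°)/13.406143 = 1.659405
contact ratio ≈ 1.6594

1.6594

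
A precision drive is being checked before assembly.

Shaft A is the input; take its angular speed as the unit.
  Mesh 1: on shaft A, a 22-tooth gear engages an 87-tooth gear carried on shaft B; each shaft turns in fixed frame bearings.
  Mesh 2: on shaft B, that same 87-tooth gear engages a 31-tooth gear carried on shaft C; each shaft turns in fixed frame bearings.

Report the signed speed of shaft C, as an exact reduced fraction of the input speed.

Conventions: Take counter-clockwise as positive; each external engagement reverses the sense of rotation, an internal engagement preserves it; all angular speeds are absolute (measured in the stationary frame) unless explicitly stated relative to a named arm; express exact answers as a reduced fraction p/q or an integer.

2-mesh fixed-axis compound train (all bearings frame-fixed)
mesh 1 [22T→87T]: |ω|/ω_in = 1×22/87 = 22/87, sense flips to −
mesh 2 [87T→31T]: |ω|/ω_in = (22/87)×87/31 = 22/31, sense flips to +
signed output speed (× input speed) = 22/31

22/31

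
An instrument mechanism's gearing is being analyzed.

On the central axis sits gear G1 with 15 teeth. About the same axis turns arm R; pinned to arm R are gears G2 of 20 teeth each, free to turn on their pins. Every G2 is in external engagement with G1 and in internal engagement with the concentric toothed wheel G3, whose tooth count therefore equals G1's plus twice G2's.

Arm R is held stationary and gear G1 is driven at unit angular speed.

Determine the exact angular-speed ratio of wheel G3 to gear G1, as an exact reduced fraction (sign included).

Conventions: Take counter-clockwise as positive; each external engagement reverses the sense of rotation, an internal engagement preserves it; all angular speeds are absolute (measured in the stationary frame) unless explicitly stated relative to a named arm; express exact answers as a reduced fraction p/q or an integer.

-3/11

topology: planetary set — G1 15T / G2 20T / G3 55T, arm = carrier (Willis)
ring teeth: 15 + 2·20 = 55
15(ω_sun−ω_arm) = −55(ω_ring−ω_arm),  ω_arm = 0, ω_sun = 1
ω_ring = 0 − (15/55)(1−0) = -3/11
ω_out/ω_in = -3/11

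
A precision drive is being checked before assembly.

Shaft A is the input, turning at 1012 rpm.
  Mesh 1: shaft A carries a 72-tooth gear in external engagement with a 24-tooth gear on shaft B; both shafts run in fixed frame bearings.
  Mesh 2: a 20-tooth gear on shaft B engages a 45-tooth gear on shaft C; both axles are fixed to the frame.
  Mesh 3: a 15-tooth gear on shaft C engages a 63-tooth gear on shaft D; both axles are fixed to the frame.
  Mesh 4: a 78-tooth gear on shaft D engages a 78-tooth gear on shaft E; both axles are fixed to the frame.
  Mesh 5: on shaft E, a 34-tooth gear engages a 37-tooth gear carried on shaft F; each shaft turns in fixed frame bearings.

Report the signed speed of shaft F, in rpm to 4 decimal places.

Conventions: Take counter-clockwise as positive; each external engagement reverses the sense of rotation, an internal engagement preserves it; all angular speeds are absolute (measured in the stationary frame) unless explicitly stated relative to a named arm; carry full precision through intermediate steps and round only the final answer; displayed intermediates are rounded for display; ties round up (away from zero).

recognized (6 fixed axles, 5 meshes): fixed-axis compound train
mesh 1 [72T→24T]: ω = 1012.0000×72/24 = 3036.0000 rpm, sense flips to −
mesh 2 [20T→45T]: ω = 3036.0000×20/45 = 1349.3333 rpm, sense flips to +
mesh 3 [15T→63T]: ω = 1349.3333×15/63 = 321.2698 rpm, sense flips to −
mesh 4 [78T→78T]: ω = 321.2698×78/78 = 321.2698 rpm, sense flips to +
mesh 5 [34T→37T]: ω = 321.2698×34/37 = 295.2209 rpm, sense flips to −
signed output speed = -295.2209 rpm

-295.2209 rpm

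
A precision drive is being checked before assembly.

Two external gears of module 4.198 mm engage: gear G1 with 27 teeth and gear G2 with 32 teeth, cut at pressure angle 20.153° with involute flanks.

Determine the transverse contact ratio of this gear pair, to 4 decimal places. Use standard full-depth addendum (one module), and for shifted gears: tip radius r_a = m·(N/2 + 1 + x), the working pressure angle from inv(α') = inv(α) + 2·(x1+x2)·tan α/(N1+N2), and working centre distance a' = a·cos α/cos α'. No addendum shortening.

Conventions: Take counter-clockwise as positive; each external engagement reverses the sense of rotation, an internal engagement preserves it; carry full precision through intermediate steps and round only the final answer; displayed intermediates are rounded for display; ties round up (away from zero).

1.6421

single-mesh involute tooth geometry (27T engaging 32T at module 4.198)
base radii: r_b1 = 53.203250, r_b2 = 63.055703
tip radii: r_a1 = 60.871000, r_a2 = 71.366000
no profile shift: α' = α, a' = a
action lengths: √(r_a1²−r_b1²) = 29.575207, √(r_a2²−r_b2²) = 33.422810
base pitch p_b = π·m·cos α = 12.380958
CR = (29.575207 + 33.422810 − 123.841000·sin 20.15300°)/12.380958 = 1.642142
contact ratio ≈ 1.6421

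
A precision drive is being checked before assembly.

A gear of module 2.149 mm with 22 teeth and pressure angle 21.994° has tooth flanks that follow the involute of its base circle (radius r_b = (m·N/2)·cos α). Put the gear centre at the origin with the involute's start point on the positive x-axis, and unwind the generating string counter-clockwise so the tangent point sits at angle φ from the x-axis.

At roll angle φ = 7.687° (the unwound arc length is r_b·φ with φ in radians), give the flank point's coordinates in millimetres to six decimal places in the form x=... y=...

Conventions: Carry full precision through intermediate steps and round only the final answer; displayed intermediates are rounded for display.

single-mesh involute tooth geometry (22T wheel at module 2.149)
pitch radius r_p = m·N/2 = 2.149·22/2 = 23.639000
base radius r_b = r_p·cos α = 23.639000·cos 21.994° = 21.918626
roll angle φ = 7.687° = 0.13416346 rad
x = r_b·(cos φ + φ·sin φ) = 22.115005
y = r_b·(sin φ − φ·cos φ) = 0.017612

x=22.115005 y=0.017612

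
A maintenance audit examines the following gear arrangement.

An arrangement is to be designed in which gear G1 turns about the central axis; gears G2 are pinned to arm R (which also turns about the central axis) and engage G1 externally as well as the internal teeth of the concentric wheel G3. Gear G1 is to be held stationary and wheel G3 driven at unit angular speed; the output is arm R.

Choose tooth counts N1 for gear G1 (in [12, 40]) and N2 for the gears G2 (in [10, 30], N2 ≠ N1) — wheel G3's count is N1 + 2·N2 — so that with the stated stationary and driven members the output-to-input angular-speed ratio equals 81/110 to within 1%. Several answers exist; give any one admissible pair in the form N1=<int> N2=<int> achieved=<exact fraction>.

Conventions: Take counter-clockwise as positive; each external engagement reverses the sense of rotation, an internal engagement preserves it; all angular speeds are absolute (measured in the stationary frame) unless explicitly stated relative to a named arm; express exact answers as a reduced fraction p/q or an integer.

planetary set to be sized for 81/110 (Willis relation)
Willis with ω_sun = 0: ω_arm/ω_ring = N3/(N1+N3); set equal to 81/110  ⇒  N3/N1 = (81/110)/(1 − 81/110) = 81/29
N3 = N1 + 2·N2  ⇒  N2/N1 = (N3/N1 − 1)/2 = (81/29 − 1)/2 = 26/29
smallest multiple with N1 ≥ 12 and N2 ≥ 10: k = 1  ⇒  N1 = 1·29 = 29, N2 = 1·26 = 26 (N1 ≤ 40, N2 ≤ 30, N2 ≠ N1 ✓), N3 = 29 + 2·26 = 81
check: N3/(N1+N3) with N1 = 29, N3 = 81 gives 81/110; |achieved − target| = 0 ≤ 81/11000 ✓

N1=29 N2=26 achieved=81/110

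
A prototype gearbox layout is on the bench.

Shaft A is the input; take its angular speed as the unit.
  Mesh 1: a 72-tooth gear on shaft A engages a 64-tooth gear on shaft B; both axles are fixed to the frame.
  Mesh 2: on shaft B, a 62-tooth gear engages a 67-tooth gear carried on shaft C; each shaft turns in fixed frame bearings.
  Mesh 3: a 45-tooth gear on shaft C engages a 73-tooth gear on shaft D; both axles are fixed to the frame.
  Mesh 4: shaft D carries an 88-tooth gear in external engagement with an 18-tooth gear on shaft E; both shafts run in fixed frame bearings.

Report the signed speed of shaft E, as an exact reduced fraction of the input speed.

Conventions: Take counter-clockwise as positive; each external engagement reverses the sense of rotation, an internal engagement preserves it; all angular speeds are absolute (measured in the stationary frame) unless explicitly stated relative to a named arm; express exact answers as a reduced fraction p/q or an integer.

15345/4891

4-mesh fixed-axis compound train (all bearings frame-fixed)
mesh 1 [72T→64T]: |ω|/ω_in = 1×72/64 = 9/8, sense flips to −
mesh 2 [62T→67T]: |ω|/ω_in = (9/8)×62/67 = 279/268, sense flips to +
mesh 3 [45T→73T]: |ω|/ω_in = (279/268)×45/73 = 12555/19564, sense flips to −
mesh 4 [88T→18T]: |ω|/ω_in = (12555/19564)×88/18 = 15345/4891, sense flips to +
signed output speed (× input speed) = 15345/4891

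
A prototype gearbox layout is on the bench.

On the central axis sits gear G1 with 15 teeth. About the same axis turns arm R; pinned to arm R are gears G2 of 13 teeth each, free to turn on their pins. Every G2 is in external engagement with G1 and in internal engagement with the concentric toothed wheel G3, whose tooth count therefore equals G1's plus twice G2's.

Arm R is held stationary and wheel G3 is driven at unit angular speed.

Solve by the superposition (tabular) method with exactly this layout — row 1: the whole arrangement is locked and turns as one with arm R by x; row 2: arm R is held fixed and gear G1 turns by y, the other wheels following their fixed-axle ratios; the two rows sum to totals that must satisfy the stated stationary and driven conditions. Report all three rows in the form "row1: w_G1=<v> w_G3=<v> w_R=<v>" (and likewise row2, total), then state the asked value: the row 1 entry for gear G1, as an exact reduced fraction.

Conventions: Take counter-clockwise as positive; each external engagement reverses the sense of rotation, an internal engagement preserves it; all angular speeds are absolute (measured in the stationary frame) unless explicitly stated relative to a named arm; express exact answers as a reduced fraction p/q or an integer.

recognized (axles ride arm R): planetary set, 15/13/41 teeth
row 1: whole set turns with the arm by x
row 2: sun turns y, ring = −(15/41)·y, arm 0
boundary: total ω_arm = x = 0 and total ω_ring = x − (15/41)·y = 1  ⇒  y = -41/15, x = 0
row 2 ring = −(15/41)·(-41/15) = 1
totals (row 1 + row 2): sun 0 + (-41/15) = -41/15, ring 0 + 1 = 1, arm 0 + 0 = 0
asked cell (row1, sun) = 0

row1: w_G1=0 w_G3=0 w_R=0
row2: w_G1=-41/15 w_G3=1 w_R=0
total: w_G1=-41/15 w_G3=1 w_R=0
asked value: 0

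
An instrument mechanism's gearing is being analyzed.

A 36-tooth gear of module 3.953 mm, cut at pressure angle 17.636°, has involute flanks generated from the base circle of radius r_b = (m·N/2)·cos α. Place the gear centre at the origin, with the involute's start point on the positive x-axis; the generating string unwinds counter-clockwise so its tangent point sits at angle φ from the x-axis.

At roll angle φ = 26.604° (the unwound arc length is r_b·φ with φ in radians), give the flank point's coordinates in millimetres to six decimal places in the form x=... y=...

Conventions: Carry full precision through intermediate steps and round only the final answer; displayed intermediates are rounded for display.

x=74.730382 y=2.214378

topology: single-mesh involute geometry — m = 3.953, N = 36
pitch radius r_p = m·N/2 = 3.953·36/2 = 71.154000
base radius r_b = r_p·cos α = 71.154000·cos 17.636° = 67.809797
roll angle φ = 26.604° = 0.46432739 rad
x = r_b·(cos φ + φ·sin φ) = 74.730382
y = r_b·(sin φ − φ·cos φ) = 2.214378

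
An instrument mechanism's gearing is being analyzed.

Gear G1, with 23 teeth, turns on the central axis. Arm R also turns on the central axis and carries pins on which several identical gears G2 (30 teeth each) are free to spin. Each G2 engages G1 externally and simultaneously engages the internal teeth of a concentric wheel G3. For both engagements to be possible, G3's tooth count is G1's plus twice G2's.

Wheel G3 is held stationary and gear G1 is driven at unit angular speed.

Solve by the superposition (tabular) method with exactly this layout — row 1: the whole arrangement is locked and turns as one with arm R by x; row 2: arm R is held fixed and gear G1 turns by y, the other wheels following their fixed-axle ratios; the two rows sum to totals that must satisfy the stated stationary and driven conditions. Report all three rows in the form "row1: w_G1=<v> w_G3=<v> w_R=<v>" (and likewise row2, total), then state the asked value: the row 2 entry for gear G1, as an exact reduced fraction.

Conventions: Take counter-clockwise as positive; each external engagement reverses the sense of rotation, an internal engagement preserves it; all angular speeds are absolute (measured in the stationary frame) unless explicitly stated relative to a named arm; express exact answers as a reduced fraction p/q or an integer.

recognized (axles ride arm R): planetary set, 23/30/83 teeth
superposition row 1 [locked train]: every member turns x
row 2 (arm held, sun turns y): ω_ring = −(23/83)·y, ω_arm = 0
boundary: total ω_ring = x − (23/83)·y = 0 and total ω_sun = x + y = 1  ⇒  y = 83/106, x = 23/106
row 2 ring = −(23/83)·83/106 = -23/106
totals (row 1 + row 2): sun 23/106 + 83/106 = 1, ring 23/106 + (-23/106) = 0, arm 23/106 + 0 = 23/106
asked cell (row2, sun) = 83/106

row1: w_G1=23/106 w_G3=23/106 w_R=23/106
row2: w_G1=83/106 w_G3=-23/106 w_R=0
total: w_G1=1 w_G3=0 w_R=23/106
asked value: 83/106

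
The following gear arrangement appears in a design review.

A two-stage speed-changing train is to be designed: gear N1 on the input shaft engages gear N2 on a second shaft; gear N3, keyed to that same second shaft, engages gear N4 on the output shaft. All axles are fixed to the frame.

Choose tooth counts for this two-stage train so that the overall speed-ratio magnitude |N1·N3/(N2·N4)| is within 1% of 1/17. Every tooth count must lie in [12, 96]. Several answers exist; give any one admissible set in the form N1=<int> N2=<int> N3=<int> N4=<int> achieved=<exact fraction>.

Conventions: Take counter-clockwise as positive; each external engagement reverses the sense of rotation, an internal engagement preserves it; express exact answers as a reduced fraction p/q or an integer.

N1=12 N2=34 N3=12 N4=72 achieved=1/17

class = fixed-axis compound train [2-stage, 1/17 wanted]
target = 1/17 in lowest terms: an exact hit needs N1·N3 = k·1 and N2·N4 = k·17 for one integer k, every count in [12, 96]; additionally prefer no 1:1 stage (N1 ≠ N2, N3 ≠ N4)
k = 1…143: no 1:1-free in-range split of k·1 and k·17 into factor pairs; take k = 144
k = 144: N1·N3 = 144 = 12·12, N2·N4 = 2448 = 34·72
achieved = 12·12/(34·72) = 1/17; |achieved − target| = 0 ≤ 1/1700 ✓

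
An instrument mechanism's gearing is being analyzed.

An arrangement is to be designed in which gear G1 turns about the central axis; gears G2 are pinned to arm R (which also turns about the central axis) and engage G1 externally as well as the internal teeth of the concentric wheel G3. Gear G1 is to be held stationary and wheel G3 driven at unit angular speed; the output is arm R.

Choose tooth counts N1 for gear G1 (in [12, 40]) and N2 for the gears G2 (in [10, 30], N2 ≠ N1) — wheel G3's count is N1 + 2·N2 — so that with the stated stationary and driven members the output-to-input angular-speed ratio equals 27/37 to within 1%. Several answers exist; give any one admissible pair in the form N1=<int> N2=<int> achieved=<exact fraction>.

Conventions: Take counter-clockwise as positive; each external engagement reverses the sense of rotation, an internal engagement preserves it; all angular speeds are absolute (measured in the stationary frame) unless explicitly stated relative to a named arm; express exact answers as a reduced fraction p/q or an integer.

N1=20 N2=17 achieved=27/37

planetary set to be sized for 27/37 (Willis relation)
Willis with ω_sun = 0: ω_arm/ω_ring = N3/(N1+N3); set equal to 27/37  ⇒  N3/N1 = (27/37)/(1 − 27/37) = 27/10
N3 = N1 + 2·N2  ⇒  N2/N1 = (N3/N1 − 1)/2 = (27/10 − 1)/2 = 17/20
smallest multiple with N1 ≥ 12 and N2 ≥ 10: k = 1  ⇒  N1 = 1·20 = 20, N2 = 1·17 = 17 (N1 ≤ 40, N2 ≤ 30, N2 ≠ N1 ✓), N3 = 20 + 2·17 = 54
check: N3/(N1+N3) with N1 = 20, N3 = 54 gives 27/37; |achieved − target| = 0 ≤ 27/3700 ✓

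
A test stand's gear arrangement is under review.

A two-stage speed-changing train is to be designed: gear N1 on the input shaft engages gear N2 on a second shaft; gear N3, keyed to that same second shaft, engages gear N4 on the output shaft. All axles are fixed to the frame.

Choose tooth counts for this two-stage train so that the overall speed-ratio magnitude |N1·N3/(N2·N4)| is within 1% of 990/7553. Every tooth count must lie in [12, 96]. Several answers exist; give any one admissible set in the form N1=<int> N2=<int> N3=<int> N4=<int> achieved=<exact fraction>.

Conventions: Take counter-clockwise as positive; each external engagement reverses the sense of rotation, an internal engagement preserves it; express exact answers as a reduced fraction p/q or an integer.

N1=15 N2=83 N3=66 N4=91 achieved=990/7553

2-stage fixed-axis compound train for ratio 990/7553
target = 990/7553 in lowest terms: an exact hit needs N1·N3 = k·990 and N2·N4 = k·7553 for one integer k, every count in [12, 96]; additionally prefer no 1:1 stage (N1 ≠ N2, N3 ≠ N4)
k = 1: N1·N3 = 990 = 15·66, N2·N4 = 7553 = 83·91
achieved = 15·66/(83·91) = 990/7553; |achieved − target| = 0 ≤ 99/75530 ✓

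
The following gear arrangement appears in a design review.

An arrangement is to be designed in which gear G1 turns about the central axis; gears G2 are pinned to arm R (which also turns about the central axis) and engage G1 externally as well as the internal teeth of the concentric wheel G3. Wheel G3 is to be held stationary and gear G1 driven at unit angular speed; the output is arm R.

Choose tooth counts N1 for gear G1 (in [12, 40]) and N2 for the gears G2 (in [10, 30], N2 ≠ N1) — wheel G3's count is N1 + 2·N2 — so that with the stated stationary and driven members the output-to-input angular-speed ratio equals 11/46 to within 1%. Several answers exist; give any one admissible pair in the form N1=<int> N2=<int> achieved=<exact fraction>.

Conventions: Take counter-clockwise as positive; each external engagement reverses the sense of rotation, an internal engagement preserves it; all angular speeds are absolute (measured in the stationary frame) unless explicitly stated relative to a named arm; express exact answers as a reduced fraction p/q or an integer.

design class (target 11/46): planetary set
Willis with ω_ring = 0: ω_arm/ω_sun = N1/(N1+N3); set equal to 11/46  ⇒  N3/N1 = 1/(11/46) − 1 = 35/11
N3 = N1 + 2·N2  ⇒  N2/N1 = (N3/N1 − 1)/2 = (35/11 − 1)/2 = 12/11
smallest multiple with N1 ≥ 12 and N2 ≥ 10: k = 2  ⇒  N1 = 2·11 = 22, N2 = 2·12 = 24 (N1 ≤ 40, N2 ≤ 30, N2 ≠ N1 ✓), N3 = 22 + 2·24 = 70
check: N1/(N1+N3) with N1 = 22, N3 = 70 gives 11/46; |achieved − target| = 0 ≤ 11/4600 ✓

N1=22 N2=24 achieved=11/46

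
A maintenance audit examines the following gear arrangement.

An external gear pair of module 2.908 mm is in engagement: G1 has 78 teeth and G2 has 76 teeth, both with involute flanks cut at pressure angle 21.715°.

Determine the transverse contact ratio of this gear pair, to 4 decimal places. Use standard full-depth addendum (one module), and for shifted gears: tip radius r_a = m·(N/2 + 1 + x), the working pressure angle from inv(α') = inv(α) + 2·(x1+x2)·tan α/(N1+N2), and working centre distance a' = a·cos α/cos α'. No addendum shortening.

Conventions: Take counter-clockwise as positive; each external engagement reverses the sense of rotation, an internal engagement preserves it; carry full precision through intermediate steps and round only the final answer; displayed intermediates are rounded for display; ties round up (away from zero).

1.7239

recognized (one external pair, fixed centres): single-mesh tooth geometry, m = 2.908, N1 = 78, N2 = 76
base radii: r_b1 = 105.363801, r_b2 = 102.662165
tip radii: r_a1 = 116.320000, r_a2 = 113.412000
no profile shift: α' = α, a' = a
action lengths: √(r_a1²−r_b1²) = 49.282976, √(r_a2²−r_b2²) = 48.195036
base pitch p_b = π·m·cos α = 8.487440
CR = (49.282976 + 48.195036 − 223.916000·sin 21.71500°)/8.487440 = 1.723881
contact ratio ≈ 1.7239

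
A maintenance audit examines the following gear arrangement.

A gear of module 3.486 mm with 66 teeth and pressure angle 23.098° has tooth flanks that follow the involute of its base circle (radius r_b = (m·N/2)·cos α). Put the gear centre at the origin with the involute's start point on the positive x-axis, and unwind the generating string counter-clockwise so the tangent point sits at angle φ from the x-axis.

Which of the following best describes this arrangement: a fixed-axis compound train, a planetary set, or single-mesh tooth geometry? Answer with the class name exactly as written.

single-mesh tooth geometry

single-mesh involute tooth geometry (66T wheel at module 3.486)
classification: single-mesh tooth geometry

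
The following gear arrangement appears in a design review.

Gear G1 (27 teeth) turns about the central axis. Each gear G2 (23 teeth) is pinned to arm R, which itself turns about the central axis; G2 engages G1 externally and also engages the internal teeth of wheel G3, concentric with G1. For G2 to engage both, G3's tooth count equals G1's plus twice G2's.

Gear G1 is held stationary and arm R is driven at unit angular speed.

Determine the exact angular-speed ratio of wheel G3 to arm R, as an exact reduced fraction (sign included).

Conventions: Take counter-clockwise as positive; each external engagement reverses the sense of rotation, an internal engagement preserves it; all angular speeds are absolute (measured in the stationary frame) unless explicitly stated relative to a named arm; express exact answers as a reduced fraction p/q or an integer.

recognized (axles ride arm R): planetary set, 27/23/73 teeth
ring teeth: 27 + 2·23 = 73
27(ω_sun−ω_arm) = −73(ω_ring−ω_arm),  ω_sun = 0, ω_arm = 1
ω_ring = 1 − (27/73)(0−1) = 100/73
ω_out/ω_in = 100/73

100/73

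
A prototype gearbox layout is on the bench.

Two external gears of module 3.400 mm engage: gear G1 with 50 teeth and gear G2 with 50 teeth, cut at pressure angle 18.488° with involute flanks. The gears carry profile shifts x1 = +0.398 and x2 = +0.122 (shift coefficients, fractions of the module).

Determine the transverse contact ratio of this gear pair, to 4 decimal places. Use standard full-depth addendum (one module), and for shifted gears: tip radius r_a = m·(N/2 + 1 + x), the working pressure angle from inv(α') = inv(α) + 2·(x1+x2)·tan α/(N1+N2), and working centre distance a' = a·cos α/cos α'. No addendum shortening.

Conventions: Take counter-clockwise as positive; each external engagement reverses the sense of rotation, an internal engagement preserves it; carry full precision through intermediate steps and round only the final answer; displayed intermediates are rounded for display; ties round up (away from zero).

single-mesh involute tooth geometry (50T engaging 50T at module 3.400)
base radii: r_b1 = 80.613158, r_b2 = 80.613158
tip radii: r_a1 = 89.753200, r_a2 = 88.814800
inv(α') = inv(18.488°) + 2·(+0.398+0.122)·tan α/(50+50) = 0.01516335  ⇒  α' = 20.11133°
a' = a·cos α / cos α' = 170.0000·cos 18.488°/cos 20.11133° = 171.695209
action lengths: √(r_a1²−r_b1²) = 39.460812, √(r_a2²−r_b2²) = 37.277171
base pitch p_b = π·m·cos α = 10.130148
CR = (39.460812 + 37.277171 − 171.695209·sin 20.11133°)/10.130148 = 1.747396
contact ratio ≈ 1.7474

1.7474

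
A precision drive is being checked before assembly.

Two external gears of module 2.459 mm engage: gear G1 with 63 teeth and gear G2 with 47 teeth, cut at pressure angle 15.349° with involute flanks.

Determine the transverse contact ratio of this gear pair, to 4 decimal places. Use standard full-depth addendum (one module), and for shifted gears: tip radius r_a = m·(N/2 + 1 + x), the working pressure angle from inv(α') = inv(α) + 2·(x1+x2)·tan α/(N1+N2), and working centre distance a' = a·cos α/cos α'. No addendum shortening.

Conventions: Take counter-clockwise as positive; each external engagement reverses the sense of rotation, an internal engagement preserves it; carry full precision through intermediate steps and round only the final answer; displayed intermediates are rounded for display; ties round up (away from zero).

2.0821

topology: single-mesh involute geometry — m = 2.459, 63T/47T pair
base radii: r_b1 = 74.695664, r_b2 = 55.725336
tip radii: r_a1 = 79.917500, r_a2 = 60.245500
no profile shift: α' = α, a' = a
action lengths: √(r_a1²−r_b1²) = 28.414163, √(r_a2²−r_b2²) = 22.895571
base pitch p_b = π·m·cos α = 7.449630
CR = (28.414163 + 22.895571 − 135.245000·sin 15.34900°)/7.449630 = 2.082073
contact ratio ≈ 2.0821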